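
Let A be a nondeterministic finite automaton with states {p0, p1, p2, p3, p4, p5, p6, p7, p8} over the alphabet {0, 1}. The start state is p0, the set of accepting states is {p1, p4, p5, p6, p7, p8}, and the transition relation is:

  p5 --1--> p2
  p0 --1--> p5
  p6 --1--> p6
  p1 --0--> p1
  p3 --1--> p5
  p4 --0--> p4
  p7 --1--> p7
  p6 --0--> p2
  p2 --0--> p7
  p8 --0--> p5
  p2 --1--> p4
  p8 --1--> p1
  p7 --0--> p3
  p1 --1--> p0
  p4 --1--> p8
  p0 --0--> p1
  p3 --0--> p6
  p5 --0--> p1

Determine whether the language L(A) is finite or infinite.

infinite

State p0 is reachable from the start and can reach an accepting state, and it lies on the cycle p0 → p1 → p0.
Traversing that cycle any number of times yields accepted strings of unbounded length, so the language is infinite.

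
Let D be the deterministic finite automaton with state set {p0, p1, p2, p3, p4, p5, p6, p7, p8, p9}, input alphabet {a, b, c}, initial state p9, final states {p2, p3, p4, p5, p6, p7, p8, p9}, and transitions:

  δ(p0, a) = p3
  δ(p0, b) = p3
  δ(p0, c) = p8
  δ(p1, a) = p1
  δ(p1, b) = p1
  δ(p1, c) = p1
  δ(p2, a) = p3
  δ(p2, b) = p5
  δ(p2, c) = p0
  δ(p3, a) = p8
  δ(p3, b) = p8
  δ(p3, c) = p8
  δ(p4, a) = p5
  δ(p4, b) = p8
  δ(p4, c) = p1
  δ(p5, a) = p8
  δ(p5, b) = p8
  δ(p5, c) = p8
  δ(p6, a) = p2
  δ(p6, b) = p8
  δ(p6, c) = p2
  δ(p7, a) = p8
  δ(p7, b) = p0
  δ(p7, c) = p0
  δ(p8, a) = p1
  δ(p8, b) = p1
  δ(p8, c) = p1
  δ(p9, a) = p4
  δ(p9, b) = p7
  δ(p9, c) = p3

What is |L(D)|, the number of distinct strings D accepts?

31

The useful subgraph on states {p0, p3, p4, p5, p7, p8, p9} is acyclic, so L(D) is finite; the longest accepting path visits 5 useful states, giving maximum string length 4.
Counting accepting paths from p9 by length: 1 of length 0, 3 of length 1, 6 of length 2, 9 of length 3, 12 of length 4. Total 31.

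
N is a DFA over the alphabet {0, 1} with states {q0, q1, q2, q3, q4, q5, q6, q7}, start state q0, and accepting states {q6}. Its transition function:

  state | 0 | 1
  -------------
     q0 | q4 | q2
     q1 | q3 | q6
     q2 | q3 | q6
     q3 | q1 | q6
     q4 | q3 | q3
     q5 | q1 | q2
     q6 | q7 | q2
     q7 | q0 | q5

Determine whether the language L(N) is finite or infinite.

State q3 is reachable from the start and can reach an accepting state, and it lies on the cycle q3 → q1 → q3.
Traversing that cycle any number of times yields accepted strings of unbounded length, so the language is infinite.

infinite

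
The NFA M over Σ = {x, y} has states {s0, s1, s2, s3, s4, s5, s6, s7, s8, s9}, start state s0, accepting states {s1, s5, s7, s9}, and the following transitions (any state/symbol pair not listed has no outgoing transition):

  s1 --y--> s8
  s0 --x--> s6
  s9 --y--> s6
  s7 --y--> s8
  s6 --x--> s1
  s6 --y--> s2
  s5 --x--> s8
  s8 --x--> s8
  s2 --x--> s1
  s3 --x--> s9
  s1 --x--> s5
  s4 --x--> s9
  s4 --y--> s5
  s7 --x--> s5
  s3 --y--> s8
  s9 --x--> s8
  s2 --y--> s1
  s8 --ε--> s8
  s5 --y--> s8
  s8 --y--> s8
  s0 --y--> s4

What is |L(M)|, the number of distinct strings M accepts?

The useful subgraph on states {s0, s1, s2, s4, s5, s6, s9} is acyclic, so L(M) is finite; the longest accepting path visits 7 useful states, giving maximum string length 6.
Counting accepting paths from s0 by length: 3 of length 2, 3 of length 3, 3 of length 4, 3 of length 5, 2 of length 6. Total 14.

14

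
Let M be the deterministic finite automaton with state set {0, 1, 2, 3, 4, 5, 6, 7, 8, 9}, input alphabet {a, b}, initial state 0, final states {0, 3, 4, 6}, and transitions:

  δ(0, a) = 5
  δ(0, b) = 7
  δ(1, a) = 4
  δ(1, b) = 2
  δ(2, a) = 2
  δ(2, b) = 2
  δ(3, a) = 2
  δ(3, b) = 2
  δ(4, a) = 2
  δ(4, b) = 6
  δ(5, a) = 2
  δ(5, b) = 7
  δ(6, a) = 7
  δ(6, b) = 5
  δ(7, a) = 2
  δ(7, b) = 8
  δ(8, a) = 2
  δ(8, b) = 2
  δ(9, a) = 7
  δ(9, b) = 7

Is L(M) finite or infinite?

finite

The useful states (reachable from 0 and able to reach an accepting state) are {0}.
Restricted to these states the transition graph has no cycle, so every accepting path has bounded length and L is finite.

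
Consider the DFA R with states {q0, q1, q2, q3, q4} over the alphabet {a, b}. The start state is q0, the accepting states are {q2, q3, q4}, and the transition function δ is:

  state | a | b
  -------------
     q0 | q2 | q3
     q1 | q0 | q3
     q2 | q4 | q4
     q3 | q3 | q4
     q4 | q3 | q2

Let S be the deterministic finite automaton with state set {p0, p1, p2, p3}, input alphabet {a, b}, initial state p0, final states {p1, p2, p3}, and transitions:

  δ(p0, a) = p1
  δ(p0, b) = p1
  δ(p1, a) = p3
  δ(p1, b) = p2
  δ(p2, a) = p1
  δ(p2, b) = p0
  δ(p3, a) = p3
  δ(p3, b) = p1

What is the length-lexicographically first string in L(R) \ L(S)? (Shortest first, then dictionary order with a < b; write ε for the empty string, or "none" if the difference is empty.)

The string abb is accepted by R but not by S.
No shorter string lies in the difference, and abb is the lexicographically first length-3 string in L(R) \ L(S).

abb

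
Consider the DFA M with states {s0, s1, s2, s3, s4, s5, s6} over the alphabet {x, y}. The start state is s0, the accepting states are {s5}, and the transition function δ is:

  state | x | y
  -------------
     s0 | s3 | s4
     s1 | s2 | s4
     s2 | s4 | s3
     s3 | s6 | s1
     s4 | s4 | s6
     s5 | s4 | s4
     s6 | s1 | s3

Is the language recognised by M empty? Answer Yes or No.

The states reachable from the start state are {s0, s1, s2, s3, s4, s6}.
None of the accepting states {s5} is reachable, so no string is accepted and L(M) = ∅.

Yes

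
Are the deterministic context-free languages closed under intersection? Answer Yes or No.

DCFLs are closed under complement (normalise the DPDA to read all of its input, then flip the verdict). If they were also closed under intersection, De Morgan would make them closed under union; but {aⁿbⁿ : n≥0} and {aⁿb²ⁿ : n≥0} are DCFLs (push the a's; pop one per b, respectively one per two b's) whose union no deterministic PDA accepts: a DPDA for it would have a single run on aⁿb²ⁿ, accepting after the prefix aⁿbⁿ and accepting again after n more b's; an ordinary PDA that simulates it on a's and b's and, at any moment when it is accepting, may switch to reading only a fresh letter c while feeding each c to the simulation as a b, would accept aⁱbʲcᵏ (k≥1) exactly when both aⁱbʲ and aⁱbʲ⁺ᵏ are in the language, i.e. its language intersected with the regular set a*b*c⁺ would be exactly {aⁿbⁿcⁿ : n≥1} — impossible, since context-free languages are closed under intersection with regular sets and {aⁿbⁿcⁿ} is not context-free.

No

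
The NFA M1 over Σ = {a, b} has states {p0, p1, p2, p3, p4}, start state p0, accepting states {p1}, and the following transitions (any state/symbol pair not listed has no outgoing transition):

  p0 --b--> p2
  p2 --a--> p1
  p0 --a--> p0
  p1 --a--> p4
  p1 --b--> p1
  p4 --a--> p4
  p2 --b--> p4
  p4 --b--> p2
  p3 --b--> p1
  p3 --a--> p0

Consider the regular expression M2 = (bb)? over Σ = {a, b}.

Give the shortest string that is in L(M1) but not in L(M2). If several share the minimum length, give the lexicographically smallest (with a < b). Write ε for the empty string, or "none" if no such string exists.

The string ba is accepted by M1 but not by M2.
No shorter string lies in the difference, and ba is the lexicographically first length-2 string in L(M1) \ L(M2).

ba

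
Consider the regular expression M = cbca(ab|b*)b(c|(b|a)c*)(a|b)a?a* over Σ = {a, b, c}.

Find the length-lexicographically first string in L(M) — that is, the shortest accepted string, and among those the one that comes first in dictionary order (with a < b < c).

cbcabaa

By inspection of the expression, no string of length less than 7 matches, and cbcabaa is the lexicographically first match of length 7.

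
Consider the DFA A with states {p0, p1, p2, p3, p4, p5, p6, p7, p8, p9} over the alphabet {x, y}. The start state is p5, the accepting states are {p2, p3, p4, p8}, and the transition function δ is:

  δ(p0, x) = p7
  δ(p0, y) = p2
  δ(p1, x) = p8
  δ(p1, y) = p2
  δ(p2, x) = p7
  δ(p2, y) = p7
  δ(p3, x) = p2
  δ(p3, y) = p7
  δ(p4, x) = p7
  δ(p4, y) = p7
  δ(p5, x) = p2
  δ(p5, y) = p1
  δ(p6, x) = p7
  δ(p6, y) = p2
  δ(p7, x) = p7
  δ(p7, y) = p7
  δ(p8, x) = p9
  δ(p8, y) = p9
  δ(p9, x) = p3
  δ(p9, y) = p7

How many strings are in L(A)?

7

The useful subgraph on states {p1, p2, p3, p5, p8, p9} is acyclic, so L(A) is finite; the longest accepting path visits 6 useful states, giving maximum string length 5.
Counting accepting paths from p5 by length: 1 of length 1, 2 of length 2, 2 of length 4, 2 of length 5. Total 7.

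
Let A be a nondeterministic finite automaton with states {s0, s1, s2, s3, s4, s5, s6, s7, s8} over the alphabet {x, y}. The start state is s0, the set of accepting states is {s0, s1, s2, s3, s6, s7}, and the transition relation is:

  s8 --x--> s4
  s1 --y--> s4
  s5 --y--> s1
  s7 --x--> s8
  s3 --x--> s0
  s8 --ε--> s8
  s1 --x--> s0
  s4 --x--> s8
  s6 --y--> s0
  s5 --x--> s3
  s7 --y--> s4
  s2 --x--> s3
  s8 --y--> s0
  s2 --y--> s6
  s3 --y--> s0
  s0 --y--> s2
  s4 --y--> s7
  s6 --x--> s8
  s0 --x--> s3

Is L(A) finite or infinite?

State s0 is reachable from the start and can reach an accepting state, and it lies on the cycle s0 → s2 → s3 → s0.
Traversing that cycle any number of times yields accepted strings of unbounded length, so the language is infinite.

infinite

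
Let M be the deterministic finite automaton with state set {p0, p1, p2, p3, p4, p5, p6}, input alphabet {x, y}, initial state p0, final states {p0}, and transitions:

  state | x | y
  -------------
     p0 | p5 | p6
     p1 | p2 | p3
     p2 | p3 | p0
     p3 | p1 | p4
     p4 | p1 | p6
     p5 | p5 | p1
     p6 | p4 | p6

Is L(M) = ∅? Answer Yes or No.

The empty string ε is accepted: the run p0 ends in the accepting state p0.
Since at least one string is accepted, L(M) is not empty.

No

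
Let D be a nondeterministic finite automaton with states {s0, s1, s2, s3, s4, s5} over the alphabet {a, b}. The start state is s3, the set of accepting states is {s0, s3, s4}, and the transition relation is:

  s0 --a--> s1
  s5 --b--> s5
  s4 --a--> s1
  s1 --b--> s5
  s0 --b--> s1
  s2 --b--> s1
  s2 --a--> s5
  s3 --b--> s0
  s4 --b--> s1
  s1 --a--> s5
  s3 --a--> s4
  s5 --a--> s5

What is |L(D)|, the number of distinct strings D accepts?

3

The useful subgraph on states {s0, s3, s4} is acyclic, so L(D) is finite; the longest accepting path visits 2 useful states, giving maximum string length 1.
Counting accepting paths from s3 by length: 1 of length 0, 2 of length 1. Total 3.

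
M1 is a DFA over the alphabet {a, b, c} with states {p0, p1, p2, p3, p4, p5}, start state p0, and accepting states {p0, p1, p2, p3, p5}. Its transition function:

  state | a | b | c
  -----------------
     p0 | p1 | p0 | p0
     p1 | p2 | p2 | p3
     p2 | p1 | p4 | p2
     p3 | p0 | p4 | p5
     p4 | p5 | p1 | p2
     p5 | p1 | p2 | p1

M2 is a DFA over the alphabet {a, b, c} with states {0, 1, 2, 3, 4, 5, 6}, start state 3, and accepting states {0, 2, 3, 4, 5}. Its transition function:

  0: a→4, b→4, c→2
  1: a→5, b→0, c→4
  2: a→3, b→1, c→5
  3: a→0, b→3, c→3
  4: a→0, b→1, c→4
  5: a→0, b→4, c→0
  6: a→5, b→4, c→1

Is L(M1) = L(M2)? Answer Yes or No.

Yes

Exploring the product automaton M1 × M2 from the start pair (p0, 3), following both machines on each input symbol, reaches 6 state pairs: (p0, 3), (p1, 0), (p2, 4), (p3, 2), (p4, 1), (p5, 5).
M1 accepts in {p0, p1, p2, p3, p5} and M2 accepts in {0, 2, 3, 4, 5}. In every reachable pair the two components are either both accepting — (p0, 3), (p1, 0), (p2, 4), (p3, 2), (p5, 5) — or both non-accepting, so no string is accepted by exactly one of the machines: L(M1) \ L(M2) and L(M2) \ L(M1) are both empty.
Hence every string is accepted by M1 iff it is accepted by M2, and the two languages coincide.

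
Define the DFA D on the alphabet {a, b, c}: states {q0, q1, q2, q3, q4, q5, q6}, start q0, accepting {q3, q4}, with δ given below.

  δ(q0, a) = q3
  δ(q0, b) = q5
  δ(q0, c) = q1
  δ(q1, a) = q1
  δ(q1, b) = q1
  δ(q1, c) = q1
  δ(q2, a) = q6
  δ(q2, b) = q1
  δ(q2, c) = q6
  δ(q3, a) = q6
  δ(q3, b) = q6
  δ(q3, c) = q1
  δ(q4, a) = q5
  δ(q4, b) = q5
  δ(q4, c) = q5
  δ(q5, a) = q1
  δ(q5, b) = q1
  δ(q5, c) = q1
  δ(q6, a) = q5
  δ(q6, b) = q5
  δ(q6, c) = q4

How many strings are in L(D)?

3

The useful subgraph on states {q0, q3, q4, q6} is acyclic, so L(D) is finite; the longest accepting path visits 4 useful states, giving maximum string length 3.
Counting accepting paths from q0 by length: 1 of length 1, 2 of length 3. Total 3.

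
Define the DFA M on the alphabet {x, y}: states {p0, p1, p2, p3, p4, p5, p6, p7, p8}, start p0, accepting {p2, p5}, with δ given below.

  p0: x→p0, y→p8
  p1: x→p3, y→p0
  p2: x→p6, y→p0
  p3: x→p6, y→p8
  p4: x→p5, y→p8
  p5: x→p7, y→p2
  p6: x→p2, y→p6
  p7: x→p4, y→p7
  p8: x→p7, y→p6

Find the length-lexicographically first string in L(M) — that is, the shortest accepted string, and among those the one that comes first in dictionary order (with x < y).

A breadth-first search from p0 reaches an accepting state first via the path p0 → p8 → p6 → p2 on input yyx.
No string of length < 3 is accepted (BFS exhausts all shorter strings without reaching an accepting state), and yyx is the lexicographically least accepting string of length 3.

yyx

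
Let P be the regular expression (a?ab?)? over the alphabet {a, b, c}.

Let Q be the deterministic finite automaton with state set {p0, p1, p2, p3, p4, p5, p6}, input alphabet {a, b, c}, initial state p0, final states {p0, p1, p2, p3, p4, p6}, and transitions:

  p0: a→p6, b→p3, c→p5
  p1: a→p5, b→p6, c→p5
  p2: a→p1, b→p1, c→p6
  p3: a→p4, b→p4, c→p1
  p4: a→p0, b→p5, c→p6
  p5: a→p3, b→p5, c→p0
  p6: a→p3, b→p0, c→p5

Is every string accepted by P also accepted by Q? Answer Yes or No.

Converting the expression P to a DFA (subset construction, then merging equivalent states) gives the minimal DFA with states {r0, r1, r2, r3, r4}, start state r0, accepting states {r0, r1, r3, r4} and transitions r0: a→r1, b→r2, c→r2; r1: a→r3, b→r4, c→r2; r2: a→r2, b→r2, c→r2; r3: a→r2, b→r4, c→r2; r4: a→r2, b→r2, c→r2.
Exploring the product automaton P × Q from the start pair (r0, p0), following both machines on each input symbol, reaches 11 state pairs: (r0, p0), (r1, p6), (r2, p3), (r2, p5), (r3, p3), (r4, p0), (r2, p4), (r2, p1), (r2, p0), (r4, p4), (r2, p6).
P accepts in {r0, r1, r3, r4} and Q accepts in {p0, p1, p2, p3, p4, p6}. The reachable pairs whose P-component is accepting are (r0, p0), (r1, p6), (r3, p3), (r4, p0), (r4, p4); in each of them the Q-component is accepting too, so the product for L(P) \ L(Q) (P-component accepting, Q-component rejecting) has no reachable accepting pair and the difference is empty.
Hence every string in L(P) is also in L(Q).

Yes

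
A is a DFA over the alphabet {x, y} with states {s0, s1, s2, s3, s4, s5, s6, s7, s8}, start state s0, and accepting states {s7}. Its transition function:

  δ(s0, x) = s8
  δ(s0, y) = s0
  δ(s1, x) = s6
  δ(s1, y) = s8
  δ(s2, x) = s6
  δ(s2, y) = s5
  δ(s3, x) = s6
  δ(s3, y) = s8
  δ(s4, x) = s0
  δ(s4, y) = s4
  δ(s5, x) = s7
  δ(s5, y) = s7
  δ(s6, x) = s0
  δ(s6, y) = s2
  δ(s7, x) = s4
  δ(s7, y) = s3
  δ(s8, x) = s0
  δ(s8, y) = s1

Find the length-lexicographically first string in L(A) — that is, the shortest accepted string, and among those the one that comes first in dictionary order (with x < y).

A breadth-first search from s0 reaches an accepting state first via the path s0 → s8 → s1 → s6 → s2 → s5 → s7 on input xyxyyx.
No string of length < 6 is accepted (BFS exhausts all shorter strings without reaching an accepting state), and xyxyyx is the lexicographically least accepting string of length 6.

xyxyyx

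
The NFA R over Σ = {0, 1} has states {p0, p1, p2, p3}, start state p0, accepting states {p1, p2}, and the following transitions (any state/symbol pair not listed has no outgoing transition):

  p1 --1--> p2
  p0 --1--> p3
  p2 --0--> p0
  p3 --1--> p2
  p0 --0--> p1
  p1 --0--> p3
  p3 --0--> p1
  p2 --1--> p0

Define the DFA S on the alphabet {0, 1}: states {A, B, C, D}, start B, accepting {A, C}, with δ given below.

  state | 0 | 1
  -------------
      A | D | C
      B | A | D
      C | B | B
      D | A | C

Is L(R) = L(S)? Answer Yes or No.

Yes

Exploring the product automaton R × S from the start pair (p0, B), following both machines on each input symbol, reaches 4 state pairs: (p0, B), (p1, A), (p3, D), (p2, C).
R accepts in {p1, p2} and S accepts in {A, C}. In every reachable pair the two components are either both accepting — (p1, A), (p2, C) — or both non-accepting, so no string is accepted by exactly one of the machines: L(R) \ L(S) and L(S) \ L(R) are both empty.
Hence every string is accepted by R iff it is accepted by S, and the two languages coincide.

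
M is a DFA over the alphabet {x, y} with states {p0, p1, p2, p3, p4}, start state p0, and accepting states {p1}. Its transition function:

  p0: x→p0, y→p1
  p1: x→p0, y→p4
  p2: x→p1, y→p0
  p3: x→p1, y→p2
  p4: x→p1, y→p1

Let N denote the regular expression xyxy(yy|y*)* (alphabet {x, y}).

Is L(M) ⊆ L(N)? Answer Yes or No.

The string y is in L(M) but not in L(N).
So L(M) ⊄ L(N).

No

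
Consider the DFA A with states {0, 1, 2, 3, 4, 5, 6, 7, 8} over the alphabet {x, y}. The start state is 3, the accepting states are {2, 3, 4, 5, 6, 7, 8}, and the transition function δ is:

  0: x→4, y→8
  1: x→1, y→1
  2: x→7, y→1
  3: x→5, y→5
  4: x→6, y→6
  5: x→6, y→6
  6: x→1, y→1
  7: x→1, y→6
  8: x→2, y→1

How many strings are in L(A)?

7

The useful subgraph on states {3, 5, 6} is acyclic, so L(A) is finite; the longest accepting path visits 3 useful states, giving maximum string length 2.
Counting accepting paths from 3 by length: 1 of length 0, 2 of length 1, 4 of length 2. Total 7.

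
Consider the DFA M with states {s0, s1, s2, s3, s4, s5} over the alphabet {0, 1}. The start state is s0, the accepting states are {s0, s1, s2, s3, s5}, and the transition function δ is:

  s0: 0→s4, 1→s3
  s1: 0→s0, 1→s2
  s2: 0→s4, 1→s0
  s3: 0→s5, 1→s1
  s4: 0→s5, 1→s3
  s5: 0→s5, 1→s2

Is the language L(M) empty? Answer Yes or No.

The empty string ε is accepted: the run s0 ends in the accepting state s0.
Since at least one string is accepted, L(M) is not empty.

No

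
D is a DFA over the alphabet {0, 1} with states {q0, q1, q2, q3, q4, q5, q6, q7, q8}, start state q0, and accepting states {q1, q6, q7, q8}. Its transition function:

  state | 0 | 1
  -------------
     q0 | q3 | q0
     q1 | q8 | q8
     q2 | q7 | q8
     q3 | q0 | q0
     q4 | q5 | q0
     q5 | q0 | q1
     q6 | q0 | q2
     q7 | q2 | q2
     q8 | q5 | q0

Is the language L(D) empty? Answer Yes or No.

The states reachable from the start state are {q0, q3}.
None of the accepting states {q1, q6, q7, q8} is reachable, so no string is accepted and L(D) = ∅.

Yes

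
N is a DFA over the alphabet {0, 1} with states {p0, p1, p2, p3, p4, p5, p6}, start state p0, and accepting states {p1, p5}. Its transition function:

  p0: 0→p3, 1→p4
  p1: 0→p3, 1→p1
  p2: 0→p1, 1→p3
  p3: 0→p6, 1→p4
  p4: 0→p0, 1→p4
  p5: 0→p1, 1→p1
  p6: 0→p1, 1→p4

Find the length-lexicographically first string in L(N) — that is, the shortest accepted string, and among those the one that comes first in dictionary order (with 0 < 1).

000

A breadth-first search from p0 reaches an accepting state first via the path p0 → p3 → p6 → p1 on input 000.
No string of length < 3 is accepted (BFS exhausts all shorter strings without reaching an accepting state), and 000 is the lexicographically least accepting string of length 3.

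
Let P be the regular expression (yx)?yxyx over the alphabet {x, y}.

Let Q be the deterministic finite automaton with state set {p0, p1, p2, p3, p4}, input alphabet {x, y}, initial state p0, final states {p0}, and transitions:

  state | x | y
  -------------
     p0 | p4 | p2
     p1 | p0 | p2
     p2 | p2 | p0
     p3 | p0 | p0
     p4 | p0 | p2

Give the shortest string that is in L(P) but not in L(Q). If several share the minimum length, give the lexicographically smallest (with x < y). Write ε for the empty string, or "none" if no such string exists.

yxyx

The string yxyx is accepted by P but not by Q.
No shorter string lies in the difference, and yxyx is the lexicographically first length-4 string in L(P) \ L(Q).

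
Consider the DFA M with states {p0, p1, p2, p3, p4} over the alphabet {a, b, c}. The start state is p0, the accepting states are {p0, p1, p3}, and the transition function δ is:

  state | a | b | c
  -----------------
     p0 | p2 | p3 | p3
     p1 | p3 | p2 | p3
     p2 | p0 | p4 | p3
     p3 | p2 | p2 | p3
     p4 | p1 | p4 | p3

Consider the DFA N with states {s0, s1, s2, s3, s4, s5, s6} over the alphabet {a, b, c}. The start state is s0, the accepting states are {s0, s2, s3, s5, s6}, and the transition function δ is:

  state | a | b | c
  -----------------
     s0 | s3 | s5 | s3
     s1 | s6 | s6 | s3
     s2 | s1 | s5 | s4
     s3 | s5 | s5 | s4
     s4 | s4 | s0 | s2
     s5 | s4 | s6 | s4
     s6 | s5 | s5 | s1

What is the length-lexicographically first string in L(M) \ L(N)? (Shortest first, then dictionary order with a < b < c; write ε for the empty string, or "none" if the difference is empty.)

ac

The string ac is accepted by M but not by N.
No shorter string lies in the difference, and ac is the lexicographically first length-2 string in L(M) \ L(N).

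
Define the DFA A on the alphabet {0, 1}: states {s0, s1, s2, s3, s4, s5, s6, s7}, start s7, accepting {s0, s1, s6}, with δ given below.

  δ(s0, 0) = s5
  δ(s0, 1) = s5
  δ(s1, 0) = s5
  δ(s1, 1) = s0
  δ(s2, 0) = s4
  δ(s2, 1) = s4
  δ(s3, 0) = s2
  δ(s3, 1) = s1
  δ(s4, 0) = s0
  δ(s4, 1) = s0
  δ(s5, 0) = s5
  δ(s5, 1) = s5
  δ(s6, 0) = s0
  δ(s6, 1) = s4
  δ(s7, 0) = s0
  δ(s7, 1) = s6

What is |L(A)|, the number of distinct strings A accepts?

5

The useful subgraph on states {s0, s4, s6, s7} is acyclic, so L(A) is finite; the longest accepting path visits 4 useful states, giving maximum string length 3.
Counting accepting paths from s7 by length: 2 of length 1, 1 of length 2, 2 of length 3. Total 5.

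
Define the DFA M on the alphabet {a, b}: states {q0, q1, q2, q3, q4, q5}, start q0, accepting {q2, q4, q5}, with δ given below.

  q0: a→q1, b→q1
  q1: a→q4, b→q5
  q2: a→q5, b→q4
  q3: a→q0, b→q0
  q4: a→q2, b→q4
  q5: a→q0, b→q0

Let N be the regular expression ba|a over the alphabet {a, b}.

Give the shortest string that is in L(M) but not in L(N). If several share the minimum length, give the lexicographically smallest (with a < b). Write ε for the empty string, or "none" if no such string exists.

aa

The string aa is accepted by M but not by N.
No shorter string lies in the difference, and aa is the lexicographically first length-2 string in L(M) \ L(N).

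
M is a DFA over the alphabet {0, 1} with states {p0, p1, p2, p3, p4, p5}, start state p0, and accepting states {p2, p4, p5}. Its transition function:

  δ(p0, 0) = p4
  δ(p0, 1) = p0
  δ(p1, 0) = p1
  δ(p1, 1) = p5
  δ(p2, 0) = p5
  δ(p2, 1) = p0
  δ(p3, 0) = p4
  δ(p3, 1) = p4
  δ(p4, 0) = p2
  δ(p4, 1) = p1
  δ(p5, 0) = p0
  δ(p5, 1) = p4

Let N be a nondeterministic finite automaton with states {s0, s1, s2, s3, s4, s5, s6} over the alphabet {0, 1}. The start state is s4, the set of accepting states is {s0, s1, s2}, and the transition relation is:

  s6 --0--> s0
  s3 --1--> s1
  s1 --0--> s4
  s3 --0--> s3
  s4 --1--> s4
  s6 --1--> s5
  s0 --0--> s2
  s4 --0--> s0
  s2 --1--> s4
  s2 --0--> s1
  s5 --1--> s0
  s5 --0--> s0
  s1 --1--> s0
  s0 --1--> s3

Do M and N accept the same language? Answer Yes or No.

Exploring the product automaton M × N from the start pair (p0, s4), following both machines on each input symbol, reaches 5 state pairs: (p0, s4), (p4, s0), (p2, s2), (p1, s3), (p5, s1).
M accepts in {p2, p4, p5} and N accepts in {s0, s1, s2}. In every reachable pair the two components are either both accepting — (p4, s0), (p2, s2), (p5, s1) — or both non-accepting, so no string is accepted by exactly one of the machines: L(M) \ L(N) and L(N) \ L(M) are both empty.
Hence every string is accepted by M iff it is accepted by N, and the two languages coincide.

Yes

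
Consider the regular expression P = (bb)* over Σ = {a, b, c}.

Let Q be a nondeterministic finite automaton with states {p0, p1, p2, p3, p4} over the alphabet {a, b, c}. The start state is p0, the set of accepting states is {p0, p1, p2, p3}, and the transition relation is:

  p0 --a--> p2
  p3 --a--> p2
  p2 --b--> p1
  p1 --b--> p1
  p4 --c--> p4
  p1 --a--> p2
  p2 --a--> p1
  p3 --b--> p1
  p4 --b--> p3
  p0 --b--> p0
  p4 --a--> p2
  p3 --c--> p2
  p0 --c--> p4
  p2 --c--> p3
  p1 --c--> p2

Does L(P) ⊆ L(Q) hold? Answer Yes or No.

Yes

Converting the expression P to a DFA (subset construction, then merging equivalent states) gives the minimal DFA with states {r0, r1, r2}, start state r0, accepting states {r0} and transitions r0: a→r1, b→r2, c→r1; r1: a→r1, b→r1, c→r1; r2: a→r1, b→r0, c→r1.
Exploring the product automaton P × Q from the start pair (r0, p0), following both machines on each input symbol, reaches 6 state pairs: (r0, p0), (r1, p2), (r2, p0), (r1, p4), (r1, p1), (r1, p3).
P accepts in {r0} and Q accepts in {p0, p1, p2, p3}. The reachable pairs whose P-component is accepting are (r0, p0); in each of them the Q-component is accepting too, so the product for L(P) \ L(Q) (P-component accepting, Q-component rejecting) has no reachable accepting pair and the difference is empty.
Hence every string in L(P) is also in L(Q).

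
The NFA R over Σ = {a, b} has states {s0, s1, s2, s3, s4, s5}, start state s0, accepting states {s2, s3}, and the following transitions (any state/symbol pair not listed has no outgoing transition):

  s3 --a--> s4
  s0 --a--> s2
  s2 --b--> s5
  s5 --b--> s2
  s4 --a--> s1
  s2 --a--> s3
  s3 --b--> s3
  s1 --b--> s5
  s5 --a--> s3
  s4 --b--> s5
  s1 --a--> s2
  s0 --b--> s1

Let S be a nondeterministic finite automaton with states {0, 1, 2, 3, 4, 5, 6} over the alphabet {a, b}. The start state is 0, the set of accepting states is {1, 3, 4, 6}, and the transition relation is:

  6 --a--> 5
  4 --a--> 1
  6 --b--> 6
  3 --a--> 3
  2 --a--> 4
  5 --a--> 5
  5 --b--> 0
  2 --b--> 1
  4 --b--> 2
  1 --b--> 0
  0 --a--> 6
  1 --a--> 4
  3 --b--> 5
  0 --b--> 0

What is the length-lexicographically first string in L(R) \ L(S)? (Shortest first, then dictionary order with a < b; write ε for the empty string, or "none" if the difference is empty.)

aa

The string aa is accepted by R but not by S.
No shorter string lies in the difference, and aa is the lexicographically first length-2 string in L(R) \ L(S).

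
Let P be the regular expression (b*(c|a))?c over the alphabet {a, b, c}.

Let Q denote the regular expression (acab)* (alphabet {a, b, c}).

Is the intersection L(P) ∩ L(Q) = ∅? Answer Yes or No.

Yes

Converting the expression P to a DFA (subset construction, then merging equivalent states) gives the minimal DFA with states {p0, p1, p2, p3, p4, p5}, start state p0, accepting states {p3, p5} and transitions p0: a→p1, b→p2, c→p3; p1: a→p4, b→p4, c→p5; p2: a→p1, b→p2, c→p1; p3: a→p4, b→p4, c→p5; p4: a→p4, b→p4, c→p4; p5: a→p4, b→p4, c→p4.
Converting the expression Q to a DFA (subset construction, then merging equivalent states) gives the minimal DFA with states {q0, q1, q2, q3, q4}, start state q0, accepting states {q0} and transitions q0: a→q1, b→q2, c→q2; q1: a→q2, b→q2, c→q3; q2: a→q2, b→q2, c→q2; q3: a→q4, b→q2, c→q2; q4: a→q2, b→q0, c→q2.
Exploring the product automaton P × Q from the start pair (p0, q0), following both machines on each input symbol, reaches 12 state pairs: (p0, q0), (p1, q1), (p2, q2), (p3, q2), (p4, q2), (p5, q3), (p1, q2), (p5, q2), (p4, q4), (p4, q0), (p4, q1), (p4, q3).
P accepts in {p3, p5} and Q accepts in {q0}; no reachable pair has both components accepting, so no string drives both machines to acceptance simultaneously and L(P) ∩ L(Q) = ∅.
So no string is accepted by both, and the intersection is empty.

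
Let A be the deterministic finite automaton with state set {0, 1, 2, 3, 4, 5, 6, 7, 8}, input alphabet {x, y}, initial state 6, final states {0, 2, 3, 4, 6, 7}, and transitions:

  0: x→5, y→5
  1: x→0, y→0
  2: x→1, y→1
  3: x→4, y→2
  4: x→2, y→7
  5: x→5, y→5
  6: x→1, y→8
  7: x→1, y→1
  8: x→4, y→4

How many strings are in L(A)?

25

The useful subgraph on states {0, 1, 2, 4, 6, 7, 8} is acyclic, so L(A) is finite; the longest accepting path visits 6 useful states, giving maximum string length 5.
Counting accepting paths from 6 by length: 1 of length 0, 4 of length 2, 4 of length 3, 16 of length 5. Total 25.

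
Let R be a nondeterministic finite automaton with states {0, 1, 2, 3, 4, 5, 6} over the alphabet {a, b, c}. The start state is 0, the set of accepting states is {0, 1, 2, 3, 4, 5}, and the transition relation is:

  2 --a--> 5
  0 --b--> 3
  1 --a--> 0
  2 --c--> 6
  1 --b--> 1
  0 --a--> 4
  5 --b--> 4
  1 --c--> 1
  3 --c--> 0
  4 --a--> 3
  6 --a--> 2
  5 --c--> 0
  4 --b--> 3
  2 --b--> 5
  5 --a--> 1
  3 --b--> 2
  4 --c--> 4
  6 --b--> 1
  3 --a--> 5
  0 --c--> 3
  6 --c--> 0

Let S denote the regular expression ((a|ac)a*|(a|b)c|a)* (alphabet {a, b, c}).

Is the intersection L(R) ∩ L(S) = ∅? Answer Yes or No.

The empty string ε is accepted by both R and S.
Hence L(R) ∩ L(S) ≠ ∅.

No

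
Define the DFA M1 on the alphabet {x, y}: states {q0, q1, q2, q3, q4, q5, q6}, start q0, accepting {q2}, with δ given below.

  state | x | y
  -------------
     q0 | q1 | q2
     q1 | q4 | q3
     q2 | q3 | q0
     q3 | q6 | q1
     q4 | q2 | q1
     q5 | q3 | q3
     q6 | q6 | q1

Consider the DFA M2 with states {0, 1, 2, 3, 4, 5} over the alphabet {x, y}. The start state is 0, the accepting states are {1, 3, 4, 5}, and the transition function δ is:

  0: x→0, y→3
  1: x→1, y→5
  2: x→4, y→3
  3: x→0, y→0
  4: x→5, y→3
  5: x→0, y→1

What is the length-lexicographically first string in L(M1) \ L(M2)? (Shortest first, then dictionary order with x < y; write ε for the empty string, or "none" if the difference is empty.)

The string xxx is accepted by M1 but not by M2.
No shorter string lies in the difference, and xxx is the lexicographically first length-3 string in L(M1) \ L(M2).

xxx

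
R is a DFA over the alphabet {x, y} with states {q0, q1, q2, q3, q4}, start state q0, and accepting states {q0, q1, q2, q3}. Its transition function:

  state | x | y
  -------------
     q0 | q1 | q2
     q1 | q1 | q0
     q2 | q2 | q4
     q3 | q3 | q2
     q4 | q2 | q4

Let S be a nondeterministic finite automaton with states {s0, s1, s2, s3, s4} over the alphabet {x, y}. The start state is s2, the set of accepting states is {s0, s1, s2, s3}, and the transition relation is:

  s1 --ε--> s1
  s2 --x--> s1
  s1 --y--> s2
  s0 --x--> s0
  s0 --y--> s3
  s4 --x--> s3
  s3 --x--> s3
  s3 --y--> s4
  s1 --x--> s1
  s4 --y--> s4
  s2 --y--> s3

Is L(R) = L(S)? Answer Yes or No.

Exploring the product automaton R × S from the start pair (q0, s2), following both machines on each input symbol, reaches 4 state pairs: (q0, s2), (q1, s1), (q2, s3), (q4, s4).
R accepts in {q0, q1, q2, q3} and S accepts in {s0, s1, s2, s3}. In every reachable pair the two components are either both accepting — (q0, s2), (q1, s1), (q2, s3) — or both non-accepting, so no string is accepted by exactly one of the machines: L(R) \ L(S) and L(S) \ L(R) are both empty.
Hence every string is accepted by R iff it is accepted by S, and the two languages coincide.

Yes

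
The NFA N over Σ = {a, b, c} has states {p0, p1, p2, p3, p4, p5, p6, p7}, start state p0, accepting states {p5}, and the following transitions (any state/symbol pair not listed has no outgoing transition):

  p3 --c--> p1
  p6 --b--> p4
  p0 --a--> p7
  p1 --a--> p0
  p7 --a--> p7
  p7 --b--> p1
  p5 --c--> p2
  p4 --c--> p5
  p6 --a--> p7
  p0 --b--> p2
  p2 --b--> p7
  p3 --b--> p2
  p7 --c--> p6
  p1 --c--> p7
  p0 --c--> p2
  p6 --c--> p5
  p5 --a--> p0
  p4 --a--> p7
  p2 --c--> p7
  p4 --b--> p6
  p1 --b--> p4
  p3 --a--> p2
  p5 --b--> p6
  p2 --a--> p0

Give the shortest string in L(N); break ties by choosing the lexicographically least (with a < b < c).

acc

A breadth-first search from p0 reaches an accepting state first via the path p0 → p7 → p6 → p5 on input acc.
No string of length < 3 is accepted (BFS exhausts all shorter strings without reaching an accepting state), and acc is the lexicographically least accepting string of length 3.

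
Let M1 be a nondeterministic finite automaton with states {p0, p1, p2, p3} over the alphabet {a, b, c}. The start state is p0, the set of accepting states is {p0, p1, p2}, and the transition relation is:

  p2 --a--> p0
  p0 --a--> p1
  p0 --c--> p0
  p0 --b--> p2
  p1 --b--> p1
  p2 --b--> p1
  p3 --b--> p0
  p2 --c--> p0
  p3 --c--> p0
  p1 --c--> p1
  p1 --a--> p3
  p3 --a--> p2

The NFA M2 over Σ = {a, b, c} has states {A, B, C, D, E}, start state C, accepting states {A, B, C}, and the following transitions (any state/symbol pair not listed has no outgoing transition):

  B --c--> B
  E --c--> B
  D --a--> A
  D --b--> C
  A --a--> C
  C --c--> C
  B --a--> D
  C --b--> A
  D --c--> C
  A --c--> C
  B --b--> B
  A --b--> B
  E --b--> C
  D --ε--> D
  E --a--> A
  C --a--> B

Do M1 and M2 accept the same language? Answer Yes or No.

Yes

Exploring the product automaton M1 × M2 from the start pair (p0, C), following both machines on each input symbol, reaches 4 state pairs: (p0, C), (p1, B), (p2, A), (p3, D).
M1 accepts in {p0, p1, p2} and M2 accepts in {A, B, C}. In every reachable pair the two components are either both accepting — (p0, C), (p1, B), (p2, A) — or both non-accepting, so no string is accepted by exactly one of the machines: L(M1) \ L(M2) and L(M2) \ L(M1) are both empty.
Hence every string is accepted by M1 iff it is accepted by M2, and the two languages coincide.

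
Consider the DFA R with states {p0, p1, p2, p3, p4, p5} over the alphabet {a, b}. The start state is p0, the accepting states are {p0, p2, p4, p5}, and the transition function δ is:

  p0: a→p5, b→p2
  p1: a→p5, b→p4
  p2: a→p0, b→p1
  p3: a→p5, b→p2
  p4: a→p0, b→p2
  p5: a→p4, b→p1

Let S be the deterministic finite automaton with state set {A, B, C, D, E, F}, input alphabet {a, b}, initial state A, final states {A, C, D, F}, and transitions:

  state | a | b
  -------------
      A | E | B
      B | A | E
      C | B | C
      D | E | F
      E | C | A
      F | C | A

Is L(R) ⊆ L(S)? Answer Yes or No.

The string a is in L(R) but not in L(S).
So L(R) ⊄ L(S).

No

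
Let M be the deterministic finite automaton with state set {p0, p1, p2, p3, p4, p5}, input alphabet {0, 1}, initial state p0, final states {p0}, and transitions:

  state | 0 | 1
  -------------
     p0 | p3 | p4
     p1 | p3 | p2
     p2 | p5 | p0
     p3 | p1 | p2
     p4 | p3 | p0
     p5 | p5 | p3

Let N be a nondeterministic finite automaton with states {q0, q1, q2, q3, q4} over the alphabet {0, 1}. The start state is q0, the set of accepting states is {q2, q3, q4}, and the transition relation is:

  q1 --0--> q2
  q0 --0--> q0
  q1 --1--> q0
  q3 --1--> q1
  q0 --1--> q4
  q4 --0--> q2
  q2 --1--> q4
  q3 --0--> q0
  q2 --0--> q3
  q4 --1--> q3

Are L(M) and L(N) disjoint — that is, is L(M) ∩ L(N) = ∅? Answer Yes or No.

The string 11 is accepted by both M and N.
Hence L(M) ∩ L(N) ≠ ∅.

No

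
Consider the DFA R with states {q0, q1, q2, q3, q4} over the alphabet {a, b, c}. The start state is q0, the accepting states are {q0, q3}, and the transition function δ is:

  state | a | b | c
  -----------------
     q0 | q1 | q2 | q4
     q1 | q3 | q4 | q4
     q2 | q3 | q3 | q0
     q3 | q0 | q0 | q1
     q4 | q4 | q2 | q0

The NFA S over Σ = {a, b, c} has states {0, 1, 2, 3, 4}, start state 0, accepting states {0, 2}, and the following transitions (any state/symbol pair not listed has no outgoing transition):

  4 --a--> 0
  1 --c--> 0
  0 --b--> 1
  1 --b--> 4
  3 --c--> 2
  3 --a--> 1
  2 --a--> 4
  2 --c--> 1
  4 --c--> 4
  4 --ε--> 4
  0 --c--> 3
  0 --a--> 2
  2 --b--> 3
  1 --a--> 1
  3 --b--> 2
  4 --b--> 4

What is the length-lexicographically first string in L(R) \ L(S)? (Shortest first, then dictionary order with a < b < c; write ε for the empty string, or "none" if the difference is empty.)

The string aa is accepted by R but not by S.
No shorter string lies in the difference, and aa is the lexicographically first length-2 string in L(R) \ L(S).

aa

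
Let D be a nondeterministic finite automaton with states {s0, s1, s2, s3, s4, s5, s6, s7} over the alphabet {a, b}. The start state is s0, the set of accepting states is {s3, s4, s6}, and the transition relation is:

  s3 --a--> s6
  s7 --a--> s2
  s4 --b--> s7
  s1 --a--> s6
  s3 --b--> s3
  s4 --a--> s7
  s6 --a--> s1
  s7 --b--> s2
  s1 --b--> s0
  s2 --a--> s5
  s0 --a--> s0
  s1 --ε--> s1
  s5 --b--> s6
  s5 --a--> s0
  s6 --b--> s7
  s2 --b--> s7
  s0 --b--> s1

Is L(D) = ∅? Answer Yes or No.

The string ba is accepted: the run s0 → s1 → s6 ends in the accepting state s6.
Since at least one string is accepted, L(D) is not empty.

No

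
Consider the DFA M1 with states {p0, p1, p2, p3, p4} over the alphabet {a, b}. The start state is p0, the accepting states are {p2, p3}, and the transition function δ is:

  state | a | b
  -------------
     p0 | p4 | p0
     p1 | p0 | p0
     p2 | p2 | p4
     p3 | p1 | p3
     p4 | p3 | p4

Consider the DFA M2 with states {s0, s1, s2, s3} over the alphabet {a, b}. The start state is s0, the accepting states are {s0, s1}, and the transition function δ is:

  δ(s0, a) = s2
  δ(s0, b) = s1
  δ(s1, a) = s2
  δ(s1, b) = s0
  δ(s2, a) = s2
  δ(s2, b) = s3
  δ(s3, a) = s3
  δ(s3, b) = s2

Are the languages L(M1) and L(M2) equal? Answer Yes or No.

The string aa is accepted by M1 but rejected by M2.
So L(M1) ≠ L(M2).

No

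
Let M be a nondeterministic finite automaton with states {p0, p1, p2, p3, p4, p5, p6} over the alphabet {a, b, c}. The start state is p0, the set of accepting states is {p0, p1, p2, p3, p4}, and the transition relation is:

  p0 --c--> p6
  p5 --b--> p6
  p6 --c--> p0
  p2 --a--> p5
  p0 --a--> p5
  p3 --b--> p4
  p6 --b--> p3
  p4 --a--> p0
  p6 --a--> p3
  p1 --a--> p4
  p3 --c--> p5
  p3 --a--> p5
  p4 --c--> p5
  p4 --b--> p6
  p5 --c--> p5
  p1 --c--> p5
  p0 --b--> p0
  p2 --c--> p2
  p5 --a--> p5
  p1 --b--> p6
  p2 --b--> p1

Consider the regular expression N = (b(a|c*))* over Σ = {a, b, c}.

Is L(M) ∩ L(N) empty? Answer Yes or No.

No

The empty string ε is accepted by both M and N.
Hence L(M) ∩ L(N) ≠ ∅.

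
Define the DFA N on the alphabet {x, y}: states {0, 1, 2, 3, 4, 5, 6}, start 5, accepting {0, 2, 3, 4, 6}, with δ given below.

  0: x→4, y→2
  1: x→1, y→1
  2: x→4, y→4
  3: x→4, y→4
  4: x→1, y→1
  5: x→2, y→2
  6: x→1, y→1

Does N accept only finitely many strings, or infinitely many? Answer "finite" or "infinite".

The useful states (reachable from 5 and able to reach an accepting state) are {2, 4, 5}.
Restricted to these states the transition graph has no cycle, so every accepting path has bounded length and L is finite.

finite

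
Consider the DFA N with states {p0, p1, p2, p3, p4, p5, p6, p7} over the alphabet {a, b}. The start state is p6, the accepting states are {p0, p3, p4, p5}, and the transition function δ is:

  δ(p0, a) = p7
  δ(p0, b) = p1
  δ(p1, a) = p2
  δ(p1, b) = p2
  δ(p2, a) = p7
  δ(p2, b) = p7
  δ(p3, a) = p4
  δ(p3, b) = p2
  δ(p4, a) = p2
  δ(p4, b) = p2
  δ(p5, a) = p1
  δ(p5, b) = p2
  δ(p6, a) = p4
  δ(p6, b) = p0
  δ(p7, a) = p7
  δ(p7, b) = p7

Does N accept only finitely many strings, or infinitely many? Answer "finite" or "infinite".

finite

The useful states (reachable from p6 and able to reach an accepting state) are {p0, p4, p6}.
Restricted to these states the transition graph has no cycle, so every accepting path has bounded length and L is finite.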